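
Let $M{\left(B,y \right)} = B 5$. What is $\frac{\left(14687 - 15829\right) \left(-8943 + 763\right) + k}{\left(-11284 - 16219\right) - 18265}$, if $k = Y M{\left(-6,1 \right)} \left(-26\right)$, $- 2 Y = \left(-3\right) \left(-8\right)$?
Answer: $- \frac{1166525}{5721} \approx -203.9$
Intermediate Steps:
$M{\left(B,y \right)} = 5 B$
$Y = -12$ ($Y = - \frac{\left(-3\right) \left(-8\right)}{2} = \left(- \frac{1}{2}\right) 24 = -12$)
$k = -9360$ ($k = - 12 \cdot 5 \left(-6\right) \left(-26\right) = \left(-12\right) \left(-30\right) \left(-26\right) = 360 \left(-26\right) = -9360$)
$\frac{\left(14687 - 15829\right) \left(-8943 + 763\right) + k}{\left(-11284 - 16219\right) - 18265} = \frac{\left(14687 - 15829\right) \left(-8943 + 763\right) - 9360}{\left(-11284 - 16219\right) - 18265} = \frac{\left(-1142\right) \left(-8180\right) - 9360}{\left(-11284 - 16219\right) - 18265} = \frac{9341560 - 9360}{-27503 - 18265} = \frac{9332200}{-45768} = 9332200 \left(- \frac{1}{45768}\right) = - \frac{1166525}{5721}$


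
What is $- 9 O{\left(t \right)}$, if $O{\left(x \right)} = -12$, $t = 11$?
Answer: $108$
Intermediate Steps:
$- 9 O{\left(t \right)} = \left(-9\right) \left(-12\right) = 108$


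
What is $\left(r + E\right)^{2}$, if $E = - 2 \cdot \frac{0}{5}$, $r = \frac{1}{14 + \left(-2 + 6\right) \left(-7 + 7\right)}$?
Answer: $\frac{1}{196} \approx 0.005102$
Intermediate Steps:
$r = \frac{1}{14}$ ($r = \frac{1}{14 + 4 \cdot 0} = \frac{1}{14 + 0} = \frac{1}{14} \approx 0.071429$)
$E = 0$ ($E = - 2 \cdot 0 \cdot \frac{1}{5} = \left(-2\right) 0 = 0$)
$\left(r + E\right)^{2} = \left(\frac{1}{14} + 0\right)^{2} = \left(\frac{1}{14}\right)^{2} = \frac{1}{196}$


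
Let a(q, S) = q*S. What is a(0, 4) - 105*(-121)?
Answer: 12705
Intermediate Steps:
a(q, S) = S*q
a(0, 4) - 105*(-121) = 4*0 - 105*(-121) = 0 + 12705 = 12705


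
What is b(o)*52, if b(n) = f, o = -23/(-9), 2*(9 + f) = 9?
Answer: -234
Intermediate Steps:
f = -9/2 (f = -9 + (½)*9 = -9 + 9/2 = -9/2 ≈ -4.5000)
o = 23/9 (o = -23*(-⅑) = 23/9 ≈ 2.5556)
b(n) = -9/2
b(o)*52 = -9/2*52 = -234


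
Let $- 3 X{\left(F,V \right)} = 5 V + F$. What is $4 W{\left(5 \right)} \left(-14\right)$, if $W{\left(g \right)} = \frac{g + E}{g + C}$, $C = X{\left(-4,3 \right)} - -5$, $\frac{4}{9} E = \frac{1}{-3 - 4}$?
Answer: $- \frac{786}{19} \approx -41.368$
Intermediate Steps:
$E = - \frac{9}{28}$ ($E = \frac{9}{4 \left(-3 - 4\right)} = \frac{9}{4 \left(-7\right)} = \frac{9}{4} \left(- \frac{1}{7}\right) = - \frac{9}{28} \approx -0.32143$)
$X{\left(F,V \right)} = - \frac{5 V}{3} - \frac{F}{3}$ ($X{\left(F,V \right)} = - \frac{5 V + F}{3} = - \frac{F + 5 V}{3} = - \frac{5 V}{3} - \frac{F}{3}$)
$C = \frac{4}{3}$ ($C = \left(\left(- \frac{5}{3}\right) 3 - - \frac{4}{3}\right) - -5 = \left(-5 + \frac{4}{3}\right) + 5 = - \frac{11}{3} + 5 = \frac{4}{3} \approx 1.3333$)
$W{\left(g \right)} = \frac{- \frac{9}{28} + g}{\frac{4}{3} + g}$ ($W{\left(g \right)} = \frac{g - \frac{9}{28}}{g + \frac{4}{3}} = \frac{- \frac{9}{28} + g}{\frac{4}{3} + g}$)
$4 W{\left(5 \right)} \left(-14\right) = 4 \frac{3 \left(-9 + 28 \cdot 5\right)}{28 \left(4 + 3 \cdot 5\right)} \left(-14\right) = 4 \frac{3 \left(-9 + 140\right)}{28 \left(4 + 15\right)} \left(-14\right) = 4 \cdot \frac{3}{28} \cdot \frac{1}{19} \cdot 131 \left(-14\right) = 4 \cdot \frac{393}{532} \left(-14\right) = \frac{393}{133} \left(-14\right) = - \frac{786}{19}$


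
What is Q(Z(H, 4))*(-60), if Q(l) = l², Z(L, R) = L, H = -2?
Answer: -240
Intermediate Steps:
Q(Z(H, 4))*(-60) = (-2)²*(-60) = 4*(-60) = -240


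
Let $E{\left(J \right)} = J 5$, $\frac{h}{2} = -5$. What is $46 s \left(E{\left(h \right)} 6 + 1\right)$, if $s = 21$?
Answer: $-288834$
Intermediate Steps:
$h = -10$ ($h = 2 \left(-5\right) = -10$)
$E{\left(J \right)} = 5 J$
$46 s \left(E{\left(h \right)} 6 + 1\right) = 46 \cdot 21 \left(5 \left(-10\right) 6 + 1\right) = 966 \left(\left(-50\right) 6 + 1\right) = 966 \left(-300 + 1\right) = 966 \left(-299\right) = -288834$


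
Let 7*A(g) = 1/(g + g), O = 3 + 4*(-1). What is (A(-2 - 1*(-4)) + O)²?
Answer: 729/784 ≈ 0.92985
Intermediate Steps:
O = -1 (O = 3 - 4 = -1)
A(g) = 1/(14*g) (A(g) = 1/(7*(g + g)) = 1/(7*((2*g))) = (1/(2*g))/7 = 1/(14*g))
(A(-2 - 1*(-4)) + O)² = (1/(14*(-2 - 1*(-4))) - 1)² = (1/(14*(-2 + 4)) - 1)² = ((1/14)/2 - 1)² = ((1/14)*(½) - 1)² = (1/28 - 1)² = (-27/28)² = 729/784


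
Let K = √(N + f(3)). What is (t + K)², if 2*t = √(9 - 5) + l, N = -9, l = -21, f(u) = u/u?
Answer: 329/4 - 38*I*√2 ≈ 82.25 - 53.74*I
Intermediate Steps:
f(u) = 1
K = 2*I*√2 (K = √(-9 + 1) = √(-8) = 2*I*√2 ≈ 2.8284*I)
t = -19/2 (t = (√(9 - 5) - 21)/2 = (√4 - 21)/2 = (2 - 21)/2 = (½)*(-19) = -19/2 ≈ -9.5000)
(t + K)² = (-19/2 + 2*I*√2)²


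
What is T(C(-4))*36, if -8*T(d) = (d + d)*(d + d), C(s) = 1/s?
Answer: -9/8 ≈ -1.1250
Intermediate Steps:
T(d) = -d²/2 (T(d) = -(d + d)*(d + d)/8 = -2*d*2*d/8 = -d²/2)
T(C(-4))*36 = -(1/(-4))²/2*36 = -(-¼)²/2*36 = -½*1/16*36 = -1/32*36 = -9/8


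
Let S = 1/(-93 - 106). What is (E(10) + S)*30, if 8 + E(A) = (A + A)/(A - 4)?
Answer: -27890/199 ≈ -140.15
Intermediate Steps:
E(A) = -8 + 2*A/(-4 + A) (E(A) = -8 + (A + A)/(A - 4) = -8 + (2*A)/(-4 + A) = -8 + 2*A/(-4 + A))
S = -1/199 (S = 1/(-199) = -1/199 ≈ -0.0050251)
(E(10) + S)*30 = (2*(16 - 3*10)/(-4 + 10) - 1/199)*30 = (2*(16 - 30)/6 - 1/199)*30 = (2*(⅙)*(-14) - 1/199)*30 = (-14/3 - 1/199)*30 = -2789/597*30 = -27890/199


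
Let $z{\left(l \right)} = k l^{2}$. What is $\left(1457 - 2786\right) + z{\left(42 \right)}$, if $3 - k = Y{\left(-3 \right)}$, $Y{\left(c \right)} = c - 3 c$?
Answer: $-6621$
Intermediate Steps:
$Y{\left(c \right)} = - 2 c$ ($Y{\left(c \right)} = c - 3 c = - 2 c$)
$k = -3$ ($k = 3 - \left(-2\right) \left(-3\right) = 3 - 6 = -3$)
$z{\left(l \right)} = - 3 l^{2}$
$\left(1457 - 2786\right) + z{\left(42 \right)} = \left(1457 - 2786\right) - 3 \cdot 42^{2} = -1329 - 5292 = -6621$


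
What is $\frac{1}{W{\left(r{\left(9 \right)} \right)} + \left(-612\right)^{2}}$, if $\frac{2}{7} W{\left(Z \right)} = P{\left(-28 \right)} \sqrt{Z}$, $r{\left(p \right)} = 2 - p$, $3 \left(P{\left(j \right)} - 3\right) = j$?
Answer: $\frac{13483584}{5050195609519} + \frac{798 i \sqrt{7}}{5050195609519} \approx 2.6699 \cdot 10^{-6} + 4.1806 \cdot 10^{-10} i$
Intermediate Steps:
$P{\left(j \right)} = 3 + \frac{j}{3}$
$W{\left(Z \right)} = - \frac{133 \sqrt{Z}}{6}$ ($W{\left(Z \right)} = \frac{7 \left(3 + \frac{1}{3} \left(-28\right)\right) \sqrt{Z}}{2} = \frac{7 \left(3 - \frac{28}{3}\right) \sqrt{Z}}{2} = \frac{7 \left(- \frac{19 \sqrt{Z}}{3}\right)}{2} = - \frac{133 \sqrt{Z}}{6}$)
$\frac{1}{W{\left(r{\left(9 \right)} \right)} + \left(-612\right)^{2}} = \frac{1}{- \frac{133 \sqrt{2 - 9}}{6} + \left(-612\right)^{2}} = \frac{1}{- \frac{133 \sqrt{2 - 9}}{6} + 374544} = \frac{1}{- \frac{133 \sqrt{-7}}{6} + 374544} = \frac{1}{- \frac{133 i \sqrt{7}}{6} + 374544} = \frac{1}{374544 - \frac{133 i \sqrt{7}}{6}}$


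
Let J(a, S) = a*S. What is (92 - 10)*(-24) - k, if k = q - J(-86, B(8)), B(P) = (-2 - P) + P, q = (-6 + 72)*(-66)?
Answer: 2560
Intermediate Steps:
q = -4356 (q = 66*(-66) = -4356)
B(P) = -2
J(a, S) = S*a
k = -4528 (k = -4356 - (-2)*(-86) = -4356 - 1*172 = -4356 - 172 = -4528)
(92 - 10)*(-24) - k = (92 - 10)*(-24) - 1*(-4528) = 82*(-24) + 4528 = -1968 + 4528 = 2560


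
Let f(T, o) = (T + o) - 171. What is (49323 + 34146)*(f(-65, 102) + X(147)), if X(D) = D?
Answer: 1085097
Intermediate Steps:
f(T, o) = -171 + T + o
(49323 + 34146)*(f(-65, 102) + X(147)) = (49323 + 34146)*((-171 - 65 + 102) + 147) = 83469*(-134 + 147) = 83469*13 = 1085097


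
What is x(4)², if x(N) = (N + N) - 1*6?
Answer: 4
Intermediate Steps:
x(N) = -6 + 2*N (x(N) = 2*N - 6 = -6 + 2*N)
x(4)² = (-6 + 2*4)² = (-6 + 8)² = 2² = 4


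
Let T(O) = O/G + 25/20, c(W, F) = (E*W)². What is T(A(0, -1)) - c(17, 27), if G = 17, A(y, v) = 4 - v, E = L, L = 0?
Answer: 105/68 ≈ 1.5441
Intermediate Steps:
E = 0
c(W, F) = 0 (c(W, F) = (0*W)² = 0² = 0)
T(O) = 5/4 + O/17 (T(O) = O/17 + 25/20 = O*(1/17) + 25*(1/20) = O/17 + 5/4 = 5/4 + O/17)
T(A(0, -1)) - c(17, 27) = (5/4 + (4 - 1*(-1))/17) - 1*0 = (5/4 + (4 + 1)/17) + 0 = (5/4 + (1/17)*5) + 0 = (5/4 + 5/17) + 0 = 105/68 + 0 = 105/68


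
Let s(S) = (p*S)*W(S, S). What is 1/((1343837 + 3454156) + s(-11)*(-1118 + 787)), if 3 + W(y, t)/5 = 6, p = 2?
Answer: 1/4907223 ≈ 2.0378e-7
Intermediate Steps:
W(y, t) = 15 (W(y, t) = -15 + 5*6 = -15 + 30 = 15)
s(S) = 30*S (s(S) = (2*S)*15 = 30*S)
1/((1343837 + 3454156) + s(-11)*(-1118 + 787)) = 1/((1343837 + 3454156) + (30*(-11))*(-1118 + 787)) = 1/(4797993 - 330*(-331)) = 1/(4797993 + 109230) = 1/4907223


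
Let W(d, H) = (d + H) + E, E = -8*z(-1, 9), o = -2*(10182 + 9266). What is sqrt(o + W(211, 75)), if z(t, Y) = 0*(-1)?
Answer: 3*I*sqrt(4290) ≈ 196.49*I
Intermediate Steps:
z(t, Y) = 0
o = -38896 (o = -2*19448 = -38896)
E = 0 (E = -8*0 = 0)
W(d, H) = H + d (W(d, H) = (d + H) + 0 = (H + d) + 0 = H + d)
sqrt(o + W(211, 75)) = sqrt(-38896 + (75 + 211)) = sqrt(-38896 + 286) = sqrt(-38610) = 3*I*sqrt(4290)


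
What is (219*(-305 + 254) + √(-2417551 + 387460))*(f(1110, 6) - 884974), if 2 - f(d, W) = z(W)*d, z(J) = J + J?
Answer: 10033023348 - 898292*I*√2030091 ≈ 1.0033e+10 - 1.2799e+9*I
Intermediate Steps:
z(J) = 2*J
f(d, W) = 2 - 2*W*d
(219*(-305 + 254) + √(-2417551 + 387460))*(f(1110, 6) - 884974) = (219*(-305 + 254) + √(-2417551 + 387460))*((2 - 2*6*1110) - 884974) = (219*(-51) + √(-2030091))*((2 - 13320) - 884974) = (-11169 + I*√2030091)*(-13318 - 884974) = (-11169 + I*√2030091)*(-898292) = 10033023348 - 898292*I*√2030091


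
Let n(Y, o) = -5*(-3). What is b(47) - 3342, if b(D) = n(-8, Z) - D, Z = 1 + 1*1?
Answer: -3374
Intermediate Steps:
Z = 2 (Z = 1 + 1 = 2)
n(Y, o) = 15
b(D) = 15 - D
b(47) - 3342 = (15 - 1*47) - 3342 = (15 - 47) - 3342 = -32 - 3342 = -3374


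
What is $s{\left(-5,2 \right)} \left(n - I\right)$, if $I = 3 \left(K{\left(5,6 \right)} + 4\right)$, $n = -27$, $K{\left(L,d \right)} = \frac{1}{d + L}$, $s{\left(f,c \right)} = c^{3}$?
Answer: $- \frac{3456}{11} \approx -314.18$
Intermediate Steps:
$K{\left(L,d \right)} = \frac{1}{L + d}$
$I = \frac{135}{11}$ ($I = 3 \left(\frac{1}{5 + 6} + 4\right) = 3 \left(\frac{1}{11} + 4\right) = 3 \cdot \frac{45}{11} = \frac{135}{11} \approx 12.273$)
$s{\left(-5,2 \right)} \left(n - I\right) = 2^{3} \left(-27 - \frac{135}{11}\right) = 8 \left(-27 - \frac{135}{11}\right) = 8 \left(- \frac{432}{11}\right) = - \frac{3456}{11}$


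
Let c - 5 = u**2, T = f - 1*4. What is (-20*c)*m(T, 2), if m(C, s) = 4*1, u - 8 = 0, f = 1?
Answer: -5520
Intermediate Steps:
u = 8 (u = 8 + 0 = 8)
T = -3 (T = 1 - 1*4 = 1 - 4 = -3)
m(C, s) = 4
c = 69 (c = 5 + 8**2 = 5 + 64 = 69)
(-20*c)*m(T, 2) = -20*69*4 = -1380*4 = -5520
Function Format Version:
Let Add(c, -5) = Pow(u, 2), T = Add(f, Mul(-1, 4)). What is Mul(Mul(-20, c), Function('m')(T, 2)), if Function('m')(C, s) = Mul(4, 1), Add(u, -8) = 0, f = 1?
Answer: -5520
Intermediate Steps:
u = 8 (u = Add(8, 0) = 8)
T = -3 (T = Add(1, Mul(-1, 4)) = Add(1, -4) = -3)
Function('m')(C, s) = 4
c = 69 (c = Add(5, Pow(8, 2)) = Add(5, 64) = 69)
Mul(Mul(-20, c), Function('m')(T, 2)) = Mul(Mul(-20, 69), 4) = Mul(-1380, 4) = -5520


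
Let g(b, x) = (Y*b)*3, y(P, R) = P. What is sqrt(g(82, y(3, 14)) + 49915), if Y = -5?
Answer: sqrt(48685) ≈ 220.65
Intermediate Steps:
g(b, x) = -15*b (g(b, x) = -5*b*3 = -15*b)
sqrt(g(82, y(3, 14)) + 49915) = sqrt(-15*82 + 49915) = sqrt(-1230 + 49915) = sqrt(48685)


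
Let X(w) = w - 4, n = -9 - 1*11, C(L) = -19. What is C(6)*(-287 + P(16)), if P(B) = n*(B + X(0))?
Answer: 10013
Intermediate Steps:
n = -20 (n = -9 - 11 = -20)
X(w) = -4 + w
P(B) = 80 - 20*B (P(B) = -20*(B + (-4 + 0)) = -20*(B - 4) = -20*(-4 + B) = 80 - 20*B)
C(6)*(-287 + P(16)) = -19*(-287 + (80 - 20*16)) = -19*(-287 + (80 - 320)) = -19*(-287 - 240) = -19*(-527) = 10013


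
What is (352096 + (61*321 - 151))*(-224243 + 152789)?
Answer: -26547018804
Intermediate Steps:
(352096 + (61*321 - 151))*(-224243 + 152789) = (352096 + (19581 - 151))*(-71454) = (352096 + 19430)*(-71454) = 371526*(-71454) = -26547018804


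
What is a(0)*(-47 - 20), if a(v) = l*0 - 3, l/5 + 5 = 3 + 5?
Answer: 201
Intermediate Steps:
l = 15 (l = -25 + 5*(3 + 5) = -25 + 5*8 = -25 + 40 = 15)
a(v) = -3 (a(v) = 15*0 - 3 = 0 - 3 = -3)
a(0)*(-47 - 20) = -3*(-47 - 20) = -3*(-67) = 201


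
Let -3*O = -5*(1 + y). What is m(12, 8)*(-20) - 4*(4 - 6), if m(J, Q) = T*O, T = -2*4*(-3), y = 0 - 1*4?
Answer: 2408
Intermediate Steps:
y = -4 (y = 0 - 4 = -4)
O = -5 (O = -(-5)*(1 - 4)/3 = -(-5)*(-3)/3 = -⅓*15 = -5)
T = 24 (T = -8*(-3) = 24)
m(J, Q) = -120 (m(J, Q) = 24*(-5) = -120)
m(12, 8)*(-20) - 4*(4 - 6) = -120*(-20) - 4*(4 - 6) = 2400 - 4*(-2) = 2400 + 8 = 2408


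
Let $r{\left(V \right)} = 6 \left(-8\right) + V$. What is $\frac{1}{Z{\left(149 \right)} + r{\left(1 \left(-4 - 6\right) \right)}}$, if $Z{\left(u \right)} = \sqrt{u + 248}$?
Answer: $- \frac{58}{2967} - \frac{\sqrt{397}}{2967} \approx -0.026264$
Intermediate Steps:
$r{\left(V \right)} = -48 + V$
$Z{\left(u \right)} = \sqrt{248 + u}$
$\frac{1}{Z{\left(149 \right)} + r{\left(1 \left(-4 - 6\right) \right)}} = \frac{1}{\sqrt{248 + 149} - \left(48 - \left(-4 - 6\right)\right)} = \frac{1}{\sqrt{397} + \left(-48 + 1 \left(-10\right)\right)} = \frac{1}{\sqrt{397} - 58} = \frac{1}{-58 + \sqrt{397}}$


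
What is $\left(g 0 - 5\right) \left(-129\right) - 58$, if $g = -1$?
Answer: $587$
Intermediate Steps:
$\left(g 0 - 5\right) \left(-129\right) - 58 = \left(\left(-1\right) 0 - 5\right) \left(-129\right) - 58 = \left(0 - 5\right) \left(-129\right) - 58 = \left(-5\right) \left(-129\right) - 58 = 645 - 58 = 587$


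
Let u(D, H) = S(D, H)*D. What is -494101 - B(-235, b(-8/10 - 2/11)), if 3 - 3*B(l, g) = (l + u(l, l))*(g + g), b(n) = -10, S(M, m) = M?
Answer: -860702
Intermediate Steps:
u(D, H) = D² (u(D, H) = D*D = D²)
B(l, g) = 1 - 2*g*(l + l²)/3 (B(l, g) = 1 - (l + l²)*(g + g)/3 = 1 - (l + l²)*2*g/3 = 1 - 2*g*(l + l²)/3)
-494101 - B(-235, b(-8/10 - 2/11)) = -494101 - (1 - ⅔*(-10)*(-235) - ⅔*(-10)*(-235)²) = -494101 - (1 - 4700/3 - ⅔*(-10)*55225) = -494101 - (1 - 4700/3 + 1104500/3) = -494101 - 1*366601 = -494101 - 366601 = -860702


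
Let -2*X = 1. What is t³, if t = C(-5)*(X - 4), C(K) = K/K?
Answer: -729/8 ≈ -91.125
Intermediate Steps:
X = -½ (X = -½*1 = -½ ≈ -0.50000)
C(K) = 1
t = -9/2 (t = 1*(-½ - 4) = 1*(-9/2) = -9/2 ≈ -4.5000)
t³ = (-9/2)³ = -729/8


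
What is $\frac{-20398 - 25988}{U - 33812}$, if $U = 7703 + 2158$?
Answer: $\frac{46386}{23951} \approx 1.9367$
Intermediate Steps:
$U = 9861$
$\frac{-20398 - 25988}{U - 33812} = \frac{-20398 - 25988}{9861 - 33812} = - \frac{46386}{-23951} = \left(-46386\right) \left(- \frac{1}{23951}\right) = \frac{46386}{23951}$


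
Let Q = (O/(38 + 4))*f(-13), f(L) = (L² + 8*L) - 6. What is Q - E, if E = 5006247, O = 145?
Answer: -210253819/42 ≈ -5.0060e+6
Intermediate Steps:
f(L) = -6 + L² + 8*L
Q = 8555/42 (Q = (145/(38 + 4))*(-6 + (-13)² + 8*(-13)) = (145/42)*(-6 + 169 - 104) = ((1/42)*145)*59 = (145/42)*59 = 8555/42 ≈ 203.69)
Q - E = 8555/42 - 1*5006247 = 8555/42 - 5006247 = -210253819/42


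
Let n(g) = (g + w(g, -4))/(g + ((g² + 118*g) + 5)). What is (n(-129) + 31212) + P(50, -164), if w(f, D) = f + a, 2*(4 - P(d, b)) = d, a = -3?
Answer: 40392084/1295 ≈ 31191.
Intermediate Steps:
P(d, b) = 4 - d/2
w(f, D) = -3 + f (w(f, D) = f - 3 = -3 + f)
n(g) = (-3 + 2*g)/(5 + g² + 119*g) (n(g) = (g + (-3 + g))/(g + ((g² + 118*g) + 5)) = (-3 + 2*g)/(g + (5 + g² + 118*g)) = (-3 + 2*g)/(5 + g² + 119*g))
(n(-129) + 31212) + P(50, -164) = ((-3 + 2*(-129))/(5 + (-129)² + 119*(-129)) + 31212) + (4 - ½*50) = ((-3 - 258)/(5 + 16641 - 15351) + 31212) + (4 - 25) = (-261/1295 + 31212) - 21 = 40419279/1295 - 21 = 40392084/1295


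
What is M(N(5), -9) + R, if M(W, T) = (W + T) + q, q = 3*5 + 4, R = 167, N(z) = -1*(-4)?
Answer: 181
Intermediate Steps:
N(z) = 4
q = 19 (q = 15 + 4 = 19)
M(W, T) = 19 + T + W (M(W, T) = (W + T) + 19 = (T + W) + 19 = 19 + T + W)
M(N(5), -9) + R = (19 - 9 + 4) + 167 = 14 + 167 = 181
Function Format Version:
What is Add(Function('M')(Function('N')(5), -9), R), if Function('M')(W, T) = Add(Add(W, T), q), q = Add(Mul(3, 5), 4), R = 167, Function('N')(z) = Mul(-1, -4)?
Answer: 181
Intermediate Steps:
Function('N')(z) = 4
q = 19 (q = Add(15, 4) = 19)
Function('M')(W, T) = Add(19, T, W) (Function('M')(W, T) = Add(Add(W, T), 19) = Add(Add(T, W), 19) = Add(19, T, W))
Add(Function('M')(Function('N')(5), -9), R) = Add(Add(19, -9, 4), 167) = Add(14, 167) = 181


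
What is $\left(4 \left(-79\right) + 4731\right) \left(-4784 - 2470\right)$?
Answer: $-32026410$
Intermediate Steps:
$\left(4 \left(-79\right) + 4731\right) \left(-4784 - 2470\right) = \left(-316 + 4731\right) \left(-7254\right) = 4415 \left(-7254\right) = -32026410$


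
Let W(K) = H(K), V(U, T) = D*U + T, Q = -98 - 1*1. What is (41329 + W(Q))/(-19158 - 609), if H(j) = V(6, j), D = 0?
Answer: -41230/19767 ≈ -2.0858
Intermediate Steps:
Q = -99 (Q = -98 - 1 = -99)
V(U, T) = T (V(U, T) = 0*U + T = 0 + T = T)
H(j) = j
W(K) = K
(41329 + W(Q))/(-19158 - 609) = (41329 - 99)/(-19158 - 609) = 41230/(-19767) = 41230*(-1/19767) = -41230/19767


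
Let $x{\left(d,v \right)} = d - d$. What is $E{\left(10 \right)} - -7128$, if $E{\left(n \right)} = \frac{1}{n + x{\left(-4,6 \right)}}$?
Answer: $\frac{71281}{10} \approx 7128.1$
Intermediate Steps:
$x{\left(d,v \right)} = 0$
$E{\left(n \right)} = \frac{1}{n}$ ($E{\left(n \right)} = \frac{1}{n + 0} = \frac{1}{n}$)
$E{\left(10 \right)} - -7128 = \frac{1}{10} - -7128 = \frac{1}{10} + 7128 = \frac{71281}{10}$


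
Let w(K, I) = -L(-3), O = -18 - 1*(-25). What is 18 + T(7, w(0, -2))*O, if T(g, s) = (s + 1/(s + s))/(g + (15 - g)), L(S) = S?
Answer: 1753/90 ≈ 19.478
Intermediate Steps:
O = 7 (O = -18 + 25 = 7)
w(K, I) = 3 (w(K, I) = -1*(-3) = 3)
T(g, s) = s/15 + 1/(30*s) (T(g, s) = (s + 1/(2*s))/15 = (s + 1/(2*s))*(1/15) = s/15 + 1/(30*s))
18 + T(7, w(0, -2))*O = 18 + ((1/15)*3 + (1/30)/3)*7 = 18 + (1/5 + (1/30)*(1/3))*7 = 18 + (1/5 + 1/90)*7 = 18 + (19/90)*7 = 18 + 133/90 = 1753/90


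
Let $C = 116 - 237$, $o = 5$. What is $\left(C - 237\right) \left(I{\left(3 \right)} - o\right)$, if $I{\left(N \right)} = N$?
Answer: $716$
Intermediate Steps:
$C = -121$
$\left(C - 237\right) \left(I{\left(3 \right)} - o\right) = \left(-121 - 237\right) \left(3 - 5\right) = \left(-358\right) \left(-2\right) = 716$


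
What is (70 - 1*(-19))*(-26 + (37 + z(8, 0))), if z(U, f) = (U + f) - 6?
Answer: 1157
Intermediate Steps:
z(U, f) = -6 + U + f
(70 - 1*(-19))*(-26 + (37 + z(8, 0))) = (70 - 1*(-19))*(-26 + (37 + (-6 + 8 + 0))) = (70 + 19)*(-26 + (37 + 2)) = 89*(-26 + 39) = 89*13 = 1157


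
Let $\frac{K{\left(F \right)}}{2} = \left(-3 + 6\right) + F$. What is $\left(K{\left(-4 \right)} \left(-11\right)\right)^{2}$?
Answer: $484$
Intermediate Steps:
$K{\left(F \right)} = 6 + 2 F$ ($K{\left(F \right)} = 2 \left(\left(-3 + 6\right) + F\right) = 2 \left(3 + F\right) = 6 + 2 F$)
$\left(K{\left(-4 \right)} \left(-11\right)\right)^{2} = \left(\left(6 + 2 \left(-4\right)\right) \left(-11\right)\right)^{2} = \left(\left(6 - 8\right) \left(-11\right)\right)^{2} = \left(\left(-2\right) \left(-11\right)\right)^{2} = 22^{2} = 484$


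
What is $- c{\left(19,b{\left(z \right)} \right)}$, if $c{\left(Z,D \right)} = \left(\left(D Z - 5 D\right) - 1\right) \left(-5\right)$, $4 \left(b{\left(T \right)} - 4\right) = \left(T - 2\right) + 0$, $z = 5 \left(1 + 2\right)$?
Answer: $\frac{1005}{2} \approx 502.5$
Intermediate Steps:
$z = 15$ ($z = 5 \cdot 3 = 15$)
$b{\left(T \right)} = \frac{7}{2} + \frac{T}{4}$ ($b{\left(T \right)} = 4 + \frac{\left(T - 2\right) + 0}{4} = 4 + \frac{\left(-2 + T\right) + 0}{4} = 4 + \frac{-2 + T}{4} = 4 + \left(- \frac{1}{2} + \frac{T}{4}\right) = \frac{7}{2} + \frac{T}{4}$)
$c{\left(Z,D \right)} = 5 + 25 D - 5 D Z$ ($c{\left(Z,D \right)} = \left(\left(- 5 D + D Z\right) - 1\right) \left(-5\right) = \left(-1 - 5 D + D Z\right) \left(-5\right) = 5 + 25 D - 5 D Z$)
$- c{\left(19,b{\left(z \right)} \right)} = - (5 + 25 \left(\frac{7}{2} + \frac{1}{4} \cdot 15\right) - 5 \left(\frac{7}{2} + \frac{1}{4} \cdot 15\right) 19) = - (5 + 25 \left(\frac{7}{2} + \frac{15}{4}\right) - 5 \left(\frac{7}{2} + \frac{15}{4}\right) 19) = - (5 + 25 \cdot \frac{29}{4} - \frac{145}{4} \cdot 19) = - (5 + \frac{725}{4} - \frac{2755}{4}) = \left(-1\right) \left(- \frac{1005}{2}\right) = \frac{1005}{2}$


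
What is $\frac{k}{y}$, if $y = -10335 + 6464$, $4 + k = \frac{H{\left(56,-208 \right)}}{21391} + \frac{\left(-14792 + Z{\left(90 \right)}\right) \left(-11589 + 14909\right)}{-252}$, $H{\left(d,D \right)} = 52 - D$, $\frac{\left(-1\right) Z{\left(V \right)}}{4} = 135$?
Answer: $- \frac{272207079808}{5216687343} \approx -52.18$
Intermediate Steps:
$Z{\left(V \right)} = -540$ ($Z{\left(V \right)} = \left(-4\right) 135 = -540$)
$k = \frac{272207079808}{1347633}$ ($k = -4 + \left(\frac{52 - -208}{21391} + \frac{\left(-14792 - 540\right) \left(-11589 + 14909\right)}{-252}\right) = -4 + \left(\left(52 + 208\right) \frac{1}{21391} + \left(-15332\right) 3320 \left(- \frac{1}{252}\right)\right) = -4 + \left(260 \cdot \frac{1}{21391} - - \frac{12725560}{63}\right) = -4 + \left(\frac{260}{21391} + \frac{12725560}{63}\right) = -4 + \frac{272212470340}{1347633} = \frac{272207079808}{1347633} \approx 2.0199 \cdot 10^{5}$)
$y = -3871$
$\frac{k}{y} = \frac{272207079808}{1347633 \left(-3871\right)} = \frac{272207079808}{1347633} \left(- \frac{1}{3871}\right) = - \frac{272207079808}{5216687343}$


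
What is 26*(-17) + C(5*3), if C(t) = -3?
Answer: -445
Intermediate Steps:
26*(-17) + C(5*3) = 26*(-17) - 3 = -442 - 3 = -445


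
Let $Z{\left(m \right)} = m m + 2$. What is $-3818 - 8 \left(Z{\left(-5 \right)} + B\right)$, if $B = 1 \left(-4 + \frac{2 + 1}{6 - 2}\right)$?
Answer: $-4008$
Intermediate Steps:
$Z{\left(m \right)} = 2 + m^{2}$ ($Z{\left(m \right)} = m^{2} + 2 = 2 + m^{2}$)
$B = - \frac{13}{4}$ ($B = 1 \left(-4 + \frac{3}{4}\right) = 1 \left(- \frac{13}{4}\right) = - \frac{13}{4} \approx -3.25$)
$-3818 - 8 \left(Z{\left(-5 \right)} + B\right) = -3818 - 8 \left(\left(2 + \left(-5\right)^{2}\right) - \frac{13}{4}\right) = -3818 - 8 \left(\left(2 + 25\right) - \frac{13}{4}\right) = -3818 - 8 \left(27 - \frac{13}{4}\right) = -3818 - 8 \cdot \frac{95}{4} = -3818 - 190 = -4008$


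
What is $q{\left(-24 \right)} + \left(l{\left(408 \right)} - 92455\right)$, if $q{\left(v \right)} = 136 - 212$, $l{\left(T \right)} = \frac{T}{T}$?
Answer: $-92530$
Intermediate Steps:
$l{\left(T \right)} = 1$
$q{\left(v \right)} = -76$ ($q{\left(v \right)} = 136 - 212 = -76$)
$q{\left(-24 \right)} + \left(l{\left(408 \right)} - 92455\right) = -76 + \left(1 - 92455\right) = -76 - 92454 = -92530$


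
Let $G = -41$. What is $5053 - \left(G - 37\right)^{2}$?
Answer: $-1031$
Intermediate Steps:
$5053 - \left(G - 37\right)^{2} = 5053 - \left(-41 - 37\right)^{2} = 5053 - \left(-78\right)^{2} = 5053 - 6084 = -1031$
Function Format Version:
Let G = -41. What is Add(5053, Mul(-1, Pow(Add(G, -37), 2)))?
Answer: -1031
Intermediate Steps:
Add(5053, Mul(-1, Pow(Add(G, -37), 2))) = Add(5053, Mul(-1, Pow(Add(-41, -37), 2))) = Add(5053, Mul(-1, Pow(-78, 2))) = Add(5053, Mul(-1, 6084)) = Add(5053, -6084) = -1031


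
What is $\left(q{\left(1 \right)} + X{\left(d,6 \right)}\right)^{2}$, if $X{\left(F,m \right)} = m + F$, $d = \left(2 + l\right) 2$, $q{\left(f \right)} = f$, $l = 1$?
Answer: $169$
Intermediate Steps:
$d = 6$ ($d = \left(2 + 1\right) 2 = 3 \cdot 2 = 6$)
$X{\left(F,m \right)} = F + m$
$\left(q{\left(1 \right)} + X{\left(d,6 \right)}\right)^{2} = \left(1 + \left(6 + 6\right)\right)^{2} = \left(1 + 12\right)^{2} = 13^{2} = 169$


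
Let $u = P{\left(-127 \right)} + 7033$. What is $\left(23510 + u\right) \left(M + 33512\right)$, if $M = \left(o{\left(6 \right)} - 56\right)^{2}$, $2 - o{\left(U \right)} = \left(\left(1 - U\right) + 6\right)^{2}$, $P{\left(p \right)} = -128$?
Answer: $1111272855$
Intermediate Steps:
$u = 6905$ ($u = -128 + 7033 = 6905$)
$o{\left(U \right)} = 2 - \left(7 - U\right)^{2}$ ($o{\left(U \right)} = 2 - \left(\left(1 - U\right) + 6\right)^{2} = 2 - \left(7 - U\right)^{2}$)
$M = 3025$ ($M = \left(\left(2 - \left(-7 + 6\right)^{2}\right) - 56\right)^{2} = \left(\left(2 - \left(-1\right)^{2}\right) - 56\right)^{2} = \left(\left(2 - 1\right) - 56\right)^{2} = \left(1 - 56\right)^{2} = \left(-55\right)^{2} = 3025$)
$\left(23510 + u\right) \left(M + 33512\right) = \left(23510 + 6905\right) \left(3025 + 33512\right) = 30415 \cdot 36537 = 1111272855$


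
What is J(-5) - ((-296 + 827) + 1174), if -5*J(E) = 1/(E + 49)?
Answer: -375101/220 ≈ -1705.0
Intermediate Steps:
J(E) = -1/(5*(49 + E)) (J(E) = -1/(5*(E + 49)) = -1/(5*(49 + E)))
J(-5) - ((-296 + 827) + 1174) = -1/(245 + 5*(-5)) - ((-296 + 827) + 1174) = -1/(245 - 25) - (531 + 1174) = -1/220 - 1*1705 = -1*1/220 - 1705 = -1/220 - 1705 = -375101/220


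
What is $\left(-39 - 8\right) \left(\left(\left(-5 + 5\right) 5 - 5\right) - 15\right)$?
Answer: $940$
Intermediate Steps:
$\left(-39 - 8\right) \left(\left(\left(-5 + 5\right) 5 - 5\right) - 15\right) = - 47 \left(\left(0 \cdot 5 - 5\right) - 15\right) = - 47 \left(\left(0 - 5\right) - 15\right) = - 47 \left(-5 - 15\right) = \left(-47\right) \left(-20\right) = 940$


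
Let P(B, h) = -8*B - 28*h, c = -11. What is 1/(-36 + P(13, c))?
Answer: 1/168 ≈ 0.0059524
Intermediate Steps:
P(B, h) = -28*h - 8*B
1/(-36 + P(13, c)) = 1/(-36 + (-28*(-11) - 8*13)) = 1/(-36 + (308 - 104)) = 1/(-36 + 204) = 1/168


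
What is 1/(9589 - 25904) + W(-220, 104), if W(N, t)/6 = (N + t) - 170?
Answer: -27996541/16315 ≈ -1716.0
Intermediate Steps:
W(N, t) = -1020 + 6*N + 6*t (W(N, t) = 6*((N + t) - 170) = 6*(-170 + N + t) = -1020 + 6*N + 6*t)
1/(9589 - 25904) + W(-220, 104) = 1/(9589 - 25904) + (-1020 + 6*(-220) + 6*104) = 1/(-16315) + (-1020 - 1320 + 624) = -1/16315 - 1716 = -27996541/16315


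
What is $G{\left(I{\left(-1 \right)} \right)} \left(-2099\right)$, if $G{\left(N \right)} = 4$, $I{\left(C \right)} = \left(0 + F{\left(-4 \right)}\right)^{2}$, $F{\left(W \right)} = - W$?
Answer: $-8396$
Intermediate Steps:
$I{\left(C \right)} = 16$ ($I{\left(C \right)} = \left(0 - -4\right)^{2} = \left(0 + 4\right)^{2} = 4^{2} = 16$)
$G{\left(I{\left(-1 \right)} \right)} \left(-2099\right) = 4 \left(-2099\right) = -8396$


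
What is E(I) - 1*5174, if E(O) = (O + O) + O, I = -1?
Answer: -5177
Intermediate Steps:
E(O) = 3*O (E(O) = 2*O + O = 3*O)
E(I) - 1*5174 = 3*(-1) - 1*5174 = -3 - 5174 = -5177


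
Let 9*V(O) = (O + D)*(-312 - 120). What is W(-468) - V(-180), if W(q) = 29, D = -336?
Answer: -24739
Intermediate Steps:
V(O) = 16128 - 48*O (V(O) = ((O - 336)*(-312 - 120))/9 = ((-336 + O)*(-432))/9 = (145152 - 432*O)/9 = 16128 - 48*O)
W(-468) - V(-180) = 29 - (16128 - 48*(-180)) = 29 - (16128 + 8640) = 29 - 1*24768 = 29 - 24768 = -24739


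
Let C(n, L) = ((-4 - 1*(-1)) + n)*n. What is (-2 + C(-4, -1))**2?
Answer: 676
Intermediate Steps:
C(n, L) = n*(-3 + n) (C(n, L) = ((-4 + 1) + n)*n = (-3 + n)*n = n*(-3 + n))
(-2 + C(-4, -1))**2 = (-2 - 4*(-3 - 4))**2 = (-2 - 4*(-7))**2 = (-2 + 28)**2 = 26**2 = 676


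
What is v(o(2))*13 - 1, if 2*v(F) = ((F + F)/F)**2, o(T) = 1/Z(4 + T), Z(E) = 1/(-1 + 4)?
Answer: 25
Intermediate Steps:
Z(E) = 1/3
o(T) = 3 (o(T) = 1/(1/3) = 3)
v(F) = 2 (v(F) = ((F + F)/F)**2/2 = ((2*F)/F)**2/2 = (1/2)*2**2 = (1/2)*4 = 2)
v(o(2))*13 - 1 = 2*13 - 1 = 26 - 1 = 25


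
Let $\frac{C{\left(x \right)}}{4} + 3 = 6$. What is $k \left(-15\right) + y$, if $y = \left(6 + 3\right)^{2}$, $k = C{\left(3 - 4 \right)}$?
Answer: $-99$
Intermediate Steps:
$C{\left(x \right)} = 12$ ($C{\left(x \right)} = -12 + 4 \cdot 6 = -12 + 24 = 12$)
$k = 12$
$y = 81$ ($y = 9^{2} = 81$)
$k \left(-15\right) + y = 12 \left(-15\right) + 81 = -180 + 81 = -99$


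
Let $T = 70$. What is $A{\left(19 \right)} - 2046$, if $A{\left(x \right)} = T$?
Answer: $-1976$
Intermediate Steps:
$A{\left(x \right)} = 70$
$A{\left(19 \right)} - 2046 = 70 - 2046 = -1976$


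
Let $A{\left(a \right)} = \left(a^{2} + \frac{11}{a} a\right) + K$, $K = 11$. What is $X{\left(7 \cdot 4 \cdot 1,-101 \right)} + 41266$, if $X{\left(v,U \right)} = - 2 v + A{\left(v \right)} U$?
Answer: $-40196$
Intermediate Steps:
$A{\left(a \right)} = 22 + a^{2}$ ($A{\left(a \right)} = \left(a^{2} + \frac{11}{a} a\right) + 11 = \left(a^{2} + 11\right) + 11 = \left(11 + a^{2}\right) + 11 = 22 + a^{2}$)
$X{\left(v,U \right)} = - 2 v + U \left(22 + v^{2}\right)$ ($X{\left(v,U \right)} = - 2 v + \left(22 + v^{2}\right) U = - 2 v + U \left(22 + v^{2}\right)$)
$X{\left(7 \cdot 4 \cdot 1,-101 \right)} + 41266 = \left(- 2 \cdot 7 \cdot 4 \cdot 1 - 101 \left(22 + \left(7 \cdot 4 \cdot 1\right)^{2}\right)\right) + 41266 = \left(- 2 \cdot 28 \cdot 1 - 101 \left(22 + \left(28 \cdot 1\right)^{2}\right)\right) + 41266 = \left(\left(-2\right) 28 - 101 \left(22 + 28^{2}\right)\right) + 41266 = \left(-56 - 101 \left(22 + 784\right)\right) + 41266 = \left(-56 - 81406\right) + 41266 = -81462 + 41266 = -40196$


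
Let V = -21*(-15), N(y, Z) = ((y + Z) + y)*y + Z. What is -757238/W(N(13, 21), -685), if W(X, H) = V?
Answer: -757238/315 ≈ -2403.9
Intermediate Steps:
N(y, Z) = Z + y*(Z + 2*y) (N(y, Z) = ((Z + y) + y)*y + Z = (Z + 2*y)*y + Z = y*(Z + 2*y) + Z = Z + y*(Z + 2*y))
V = 315
W(X, H) = 315
-757238/W(N(13, 21), -685) = -757238/315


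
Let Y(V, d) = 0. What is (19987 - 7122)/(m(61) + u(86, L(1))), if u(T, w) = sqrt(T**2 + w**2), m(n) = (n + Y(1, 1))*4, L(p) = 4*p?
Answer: 9455/157 - 155*sqrt(1853)/314 ≈ 38.974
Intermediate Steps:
m(n) = 4*n (m(n) = (n + 0)*4 = n*4 = 4*n)
(19987 - 7122)/(m(61) + u(86, L(1))) = (19987 - 7122)/(4*61 + sqrt(86**2 + (4*1)**2)) = 12865/(244 + sqrt(7396 + 4**2)) = 12865/(244 + sqrt(7396 + 16)) = 12865/(244 + sqrt(7412)) = 12865/(244 + 2*sqrt(1853))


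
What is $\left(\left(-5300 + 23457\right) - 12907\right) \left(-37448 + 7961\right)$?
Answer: $-154806750$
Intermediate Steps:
$\left(\left(-5300 + 23457\right) - 12907\right) \left(-37448 + 7961\right) = \left(18157 - 12907\right) \left(-29487\right) = 5250 \left(-29487\right) = -154806750$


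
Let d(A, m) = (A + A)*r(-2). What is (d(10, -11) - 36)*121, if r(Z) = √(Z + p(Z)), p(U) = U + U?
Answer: -4356 + 2420*I*√6 ≈ -4356.0 + 5927.8*I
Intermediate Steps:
p(U) = 2*U
r(Z) = √3*√Z (r(Z) = √(Z + 2*Z) = √(3*Z) = √3*√Z)
d(A, m) = 2*I*A*√6 (d(A, m) = (A + A)*(√3*√(-2)) = (2*A)*(√3*(I*√2)) = (2*A)*(I*√6) = 2*I*A*√6)
(d(10, -11) - 36)*121 = (2*I*10*√6 - 36)*121 = (20*I*√6 - 36)*121 = (-36 + 20*I*√6)*121 = -4356 + 2420*I*√6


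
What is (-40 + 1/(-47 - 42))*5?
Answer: -17805/89 ≈ -200.06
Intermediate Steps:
(-40 + 1/(-47 - 42))*5 = (-40 + 1/(-89))*5 = (-40 - 1/89)*5 = -3561/89*5 = -17805/89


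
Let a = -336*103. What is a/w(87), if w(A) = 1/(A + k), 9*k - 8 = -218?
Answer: -2203376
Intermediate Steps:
a = -34608
k = -70/3 (k = 8/9 + (1/9)*(-218) = 8/9 - 218/9 = -70/3 ≈ -23.333)
w(A) = 1/(-70/3 + A) (w(A) = 1/(A - 70/3) = 1/(-70/3 + A))
a/w(87) = -34608/(3/(-70 + 3*87)) = -34608/(3/(-70 + 261)) = -34608/(3/191) = -34608/(3*(1/191)) = -34608/3/191 = -34608*191/3 = -2203376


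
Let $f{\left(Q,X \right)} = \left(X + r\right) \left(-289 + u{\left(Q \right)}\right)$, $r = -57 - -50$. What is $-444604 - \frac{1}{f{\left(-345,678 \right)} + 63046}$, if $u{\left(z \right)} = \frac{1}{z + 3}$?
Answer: $- \frac{19900135806806}{44759237} \approx -4.446 \cdot 10^{5}$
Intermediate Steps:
$r = -7$ ($r = -57 + 50 = -7$)
$u{\left(z \right)} = \frac{1}{3 + z}$
$f{\left(Q,X \right)} = \left(-289 + \frac{1}{3 + Q}\right) \left(-7 + X\right)$ ($f{\left(Q,X \right)} = \left(X - 7\right) \left(-289 + \frac{1}{3 + Q}\right) = \left(-7 + X\right) \left(-289 + \frac{1}{3 + Q}\right) = \left(-289 + \frac{1}{3 + Q}\right) \left(-7 + X\right)$)
$-444604 - \frac{1}{f{\left(-345,678 \right)} + 63046} = -444604 - \frac{1}{\frac{-7 + 678 + 289 \left(3 - 345\right) \left(7 - 678\right)}{3 - 345} + 63046} = -444604 - \frac{1}{\frac{-7 + 678 + 289 \left(-342\right) \left(7 - 678\right)}{-342} + 63046} = -444604 - \frac{1}{- \frac{-7 + 678 + 289 \left(-342\right) \left(-671\right)}{342} + 63046} = -444604 - \frac{1}{- \frac{-7 + 678 + 66320298}{342} + 63046} = -444604 - \frac{1}{\left(- \frac{1}{342}\right) 66320969 + 63046} = -444604 - \frac{1}{- \frac{66320969}{342} + 63046} = -444604 - \frac{1}{- \frac{44759237}{342}} = -444604 - - \frac{342}{44759237} = -444604 + \frac{342}{44759237} = - \frac{19900135806806}{44759237}$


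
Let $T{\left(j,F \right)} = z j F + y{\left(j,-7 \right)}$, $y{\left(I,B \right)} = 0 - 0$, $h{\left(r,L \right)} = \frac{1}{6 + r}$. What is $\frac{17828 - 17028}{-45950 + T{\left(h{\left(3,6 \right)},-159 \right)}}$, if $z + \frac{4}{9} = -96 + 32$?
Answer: $- \frac{2160}{120991} \approx -0.017853$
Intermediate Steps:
$y{\left(I,B \right)} = 0$ ($y{\left(I,B \right)} = 0 + 0 = 0$)
$z = - \frac{580}{9}$ ($z = - \frac{4}{9} + \left(-96 + 32\right) = - \frac{4}{9} - 64 = - \frac{580}{9} \approx -64.444$)
$T{\left(j,F \right)} = - \frac{580 F j}{9}$ ($T{\left(j,F \right)} = - \frac{580 j}{9} F + 0 = - \frac{580 F j}{9} + 0 = - \frac{580 F j}{9}$)
$\frac{17828 - 17028}{-45950 + T{\left(h{\left(3,6 \right)},-159 \right)}} = \frac{17828 - 17028}{-45950 - - \frac{30740}{3 \left(6 + 3\right)}} = \frac{800}{-45950 - - \frac{30740}{3 \cdot 9}} = \frac{800}{-45950 - \left(- \frac{30740}{3}\right) \frac{1}{9}} = \frac{800}{-45950 + \frac{30740}{27}} = \frac{800}{- \frac{1209910}{27}} = 800 \left(- \frac{27}{1209910}\right) = - \frac{2160}{120991}$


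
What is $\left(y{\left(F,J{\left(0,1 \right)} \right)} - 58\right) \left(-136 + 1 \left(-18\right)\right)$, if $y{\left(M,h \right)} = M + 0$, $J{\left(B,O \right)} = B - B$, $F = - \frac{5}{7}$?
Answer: $9042$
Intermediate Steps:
$F = - \frac{5}{7}$ ($F = \left(-5\right) \frac{1}{7} = - \frac{5}{7} \approx -0.71429$)
$J{\left(B,O \right)} = 0$
$y{\left(M,h \right)} = M$
$\left(y{\left(F,J{\left(0,1 \right)} \right)} - 58\right) \left(-136 + 1 \left(-18\right)\right) = \left(- \frac{5}{7} - 58\right) \left(-136 + 1 \left(-18\right)\right) = - \frac{411 \left(-136 - 18\right)}{7} = \left(- \frac{411}{7}\right) \left(-154\right) = 9042$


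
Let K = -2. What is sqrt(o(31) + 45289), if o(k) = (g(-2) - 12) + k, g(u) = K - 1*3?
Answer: sqrt(45303) ≈ 212.84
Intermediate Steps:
g(u) = -5 (g(u) = -2 - 1*3 = -2 - 3 = -5)
o(k) = -17 + k (o(k) = (-5 - 12) + k = -17 + k)
sqrt(o(31) + 45289) = sqrt((-17 + 31) + 45289) = sqrt(14 + 45289) = sqrt(45303)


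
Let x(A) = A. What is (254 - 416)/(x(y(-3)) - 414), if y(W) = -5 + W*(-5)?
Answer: 81/202 ≈ 0.40099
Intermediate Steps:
y(W) = -5 - 5*W
(254 - 416)/(x(y(-3)) - 414) = (254 - 416)/((-5 - 5*(-3)) - 414) = -162/((-5 + 15) - 414) = -162/(10 - 414) = -162/(-404) = -162*(-1/404) = 81/202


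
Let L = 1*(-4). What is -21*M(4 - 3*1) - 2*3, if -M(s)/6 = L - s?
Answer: -636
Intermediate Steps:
L = -4
M(s) = 24 + 6*s (M(s) = -6*(-4 - s) = 24 + 6*s)
-21*M(4 - 3*1) - 2*3 = -21*(24 + 6*(4 - 3*1)) - 2*3 = -21*(24 + 6*(4 - 3)) - 6 = -21*(24 + 6*1) - 6 = -21*(24 + 6) - 6 = -21*30 - 6 = -630 - 6 = -636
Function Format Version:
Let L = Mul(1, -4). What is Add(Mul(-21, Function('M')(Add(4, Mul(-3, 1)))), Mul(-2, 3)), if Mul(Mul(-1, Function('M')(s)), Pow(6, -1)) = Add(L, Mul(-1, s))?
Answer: -636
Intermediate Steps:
L = -4
Function('M')(s) = Add(24, Mul(6, s)) (Function('M')(s) = Mul(-6, Add(-4, Mul(-1, s))) = Add(24, Mul(6, s)))
Add(Mul(-21, Function('M')(Add(4, Mul(-3, 1)))), Mul(-2, 3)) = Add(Mul(-21, Add(24, Mul(6, Add(4, Mul(-3, 1))))), Mul(-2, 3)) = Add(Mul(-21, Add(24, Mul(6, Add(4, -3)))), -6) = Add(Mul(-21, Add(24, Mul(6, 1))), -6) = Add(Mul(-21, Add(24, 6)), -6) = Add(Mul(-21, 30), -6) = Add(-630, -6) = -636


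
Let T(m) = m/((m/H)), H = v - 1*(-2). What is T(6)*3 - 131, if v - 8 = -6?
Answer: -119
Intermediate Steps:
v = 2 (v = 8 - 6 = 2)
H = 4 (H = 2 - 1*(-2) = 2 + 2 = 4)
T(m) = 4 (T(m) = m/((m/4)) = m*(4/m) = 4)
T(6)*3 - 131 = 4*3 - 131 = 12 - 131 = -119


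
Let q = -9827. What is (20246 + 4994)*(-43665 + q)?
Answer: -1350138080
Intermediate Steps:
(20246 + 4994)*(-43665 + q) = (20246 + 4994)*(-43665 - 9827) = 25240*(-53492) = -1350138080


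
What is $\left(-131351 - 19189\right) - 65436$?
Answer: $-215976$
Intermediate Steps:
$\left(-131351 - 19189\right) - 65436 = -150540 - 65436 = -215976$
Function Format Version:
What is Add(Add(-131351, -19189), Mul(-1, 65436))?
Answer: -215976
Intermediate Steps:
Add(Add(-131351, -19189), Mul(-1, 65436)) = Add(-150540, -65436) = -215976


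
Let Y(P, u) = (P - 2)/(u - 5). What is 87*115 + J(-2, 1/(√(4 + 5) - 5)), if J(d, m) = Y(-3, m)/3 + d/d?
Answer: 330208/33 ≈ 10006.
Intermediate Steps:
Y(P, u) = (-2 + P)/(-5 + u)
J(d, m) = 1 - 5/(3*(-5 + m)) (J(d, m) = ((-2 - 3)/(-5 + m))/3 + d/d = (-5/(-5 + m))*(⅓) + 1 = -5/(-5 + m)*(⅓) + 1 = -5/(3*(-5 + m)) + 1 = 1 - 5/(3*(-5 + m)))
87*115 + J(-2, 1/(√(4 + 5) - 5)) = 87*115 + (-20/3 + 1/(√(4 + 5) - 5))/(-5 + 1/(√(4 + 5) - 5)) = 10005 + (-20/3 + 1/(√9 - 5))/(-5 + 1/(√9 - 5)) = 10005 + (-20/3 + 1/(3 - 5))/(-5 + 1/(3 - 5)) = 10005 + (-20/3 + 1/(-2))/(-5 + 1/(-2)) = 10005 + (-20/3 - ½)/(-5 - ½) = 10005 - 43/6/(-11/2) = 10005 - 2/11*(-43/6) = 10005 + 43/33 = 330208/33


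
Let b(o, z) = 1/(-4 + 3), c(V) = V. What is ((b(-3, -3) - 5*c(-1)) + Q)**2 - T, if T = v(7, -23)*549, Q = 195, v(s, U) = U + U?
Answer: 64855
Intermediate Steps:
v(s, U) = 2*U
T = -25254 (T = (2*(-23))*549 = -46*549 = -25254)
b(o, z) = -1 (b(o, z) = 1/(-1) = -1)
((b(-3, -3) - 5*c(-1)) + Q)**2 - T = ((-1 - 5*(-1)) + 195)**2 - 1*(-25254) = ((-1 + 5) + 195)**2 + 25254 = (4 + 195)**2 + 25254 = 199**2 + 25254 = 39601 + 25254 = 64855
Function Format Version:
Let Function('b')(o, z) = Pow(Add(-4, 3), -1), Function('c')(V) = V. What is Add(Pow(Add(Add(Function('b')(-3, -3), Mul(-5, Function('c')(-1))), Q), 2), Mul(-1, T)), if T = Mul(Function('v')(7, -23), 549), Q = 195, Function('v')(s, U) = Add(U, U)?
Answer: 64855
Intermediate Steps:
Function('v')(s, U) = Mul(2, U)
T = -25254 (T = Mul(Mul(2, -23), 549) = Mul(-46, 549) = -25254)
Function('b')(o, z) = -1 (Function('b')(o, z) = Pow(-1, -1) = -1)
Add(Pow(Add(Add(Function('b')(-3, -3), Mul(-5, Function('c')(-1))), Q), 2), Mul(-1, T)) = Add(Pow(Add(Add(-1, Mul(-5, -1)), 195), 2), Mul(-1, -25254)) = Add(Pow(Add(Add(-1, 5), 195), 2), 25254) = Add(Pow(Add(4, 195), 2), 25254) = Add(Pow(199, 2), 25254) = Add(39601, 25254) = 64855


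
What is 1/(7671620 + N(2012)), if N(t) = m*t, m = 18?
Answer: 1/7707836 ≈ 1.2974e-7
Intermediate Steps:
N(t) = 18*t
1/(7671620 + N(2012)) = 1/(7671620 + 18*2012) = 1/(7671620 + 36216) = 1/7707836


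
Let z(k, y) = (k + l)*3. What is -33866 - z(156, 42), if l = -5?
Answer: -34319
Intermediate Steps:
z(k, y) = -15 + 3*k (z(k, y) = (k - 5)*3 = (-5 + k)*3 = -15 + 3*k)
-33866 - z(156, 42) = -33866 - (-15 + 3*156) = -33866 - (-15 + 468) = -33866 - 1*453 = -33866 - 453 = -34319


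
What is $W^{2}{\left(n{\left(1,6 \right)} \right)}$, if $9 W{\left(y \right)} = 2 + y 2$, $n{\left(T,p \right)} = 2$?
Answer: $\frac{4}{9} \approx 0.44444$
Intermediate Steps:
$W{\left(y \right)} = \frac{2}{9} + \frac{2 y}{9}$ ($W{\left(y \right)} = \frac{2 + y 2}{9} = \frac{2 + 2 y}{9} = \frac{2}{9} + \frac{2 y}{9}$)
$W^{2}{\left(n{\left(1,6 \right)} \right)} = \left(\frac{2}{9} + \frac{2}{9} \cdot 2\right)^{2} = \left(\frac{2}{9} + \frac{4}{9}\right)^{2} = \left(\frac{2}{3}\right)^{2} = \frac{4}{9}$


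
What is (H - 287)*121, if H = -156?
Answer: -53603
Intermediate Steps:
(H - 287)*121 = (-156 - 287)*121 = -443*121 = -53603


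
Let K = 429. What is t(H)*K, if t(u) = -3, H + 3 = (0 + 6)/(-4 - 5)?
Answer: -1287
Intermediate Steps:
H = -11/3 (H = -3 + (0 + 6)/(-4 - 5) = -3 + 6/(-9) = -3 + 6*(-⅑) = -3 - ⅔ = -11/3 ≈ -3.6667)
t(H)*K = -3*429 = -1287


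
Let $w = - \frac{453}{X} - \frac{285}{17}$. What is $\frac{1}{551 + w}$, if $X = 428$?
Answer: $\frac{7276}{3879395} \approx 0.0018755$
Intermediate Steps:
$w = - \frac{129681}{7276}$ ($w = - \frac{453}{428} - \frac{285}{17} = - \frac{129681}{7276} \approx -17.823$)
$\frac{1}{551 + w} = \frac{1}{551 - \frac{129681}{7276}} = \frac{1}{\frac{3879395}{7276}} = \frac{7276}{3879395}$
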